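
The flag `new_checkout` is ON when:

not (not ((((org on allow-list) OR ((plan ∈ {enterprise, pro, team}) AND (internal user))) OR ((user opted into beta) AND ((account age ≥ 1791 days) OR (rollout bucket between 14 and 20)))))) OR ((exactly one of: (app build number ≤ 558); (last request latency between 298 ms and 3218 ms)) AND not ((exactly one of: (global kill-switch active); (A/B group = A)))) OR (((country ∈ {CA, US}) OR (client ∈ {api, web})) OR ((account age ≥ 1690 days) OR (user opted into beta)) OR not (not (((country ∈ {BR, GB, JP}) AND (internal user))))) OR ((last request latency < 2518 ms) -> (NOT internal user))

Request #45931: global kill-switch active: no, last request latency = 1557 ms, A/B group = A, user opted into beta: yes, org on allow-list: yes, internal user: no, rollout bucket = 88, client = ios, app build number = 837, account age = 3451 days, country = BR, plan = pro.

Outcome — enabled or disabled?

Enabled

Atomic conditions:
  org on allow-list: yes → true
  plan ∈ {enterprise, pro, team}: pro is in the set → true
  internal user: no → false
  user opted into beta: yes → true
  account age ≥ 1791 days: 3451 ≥ 1791 is true
  rollout bucket between 14 and 20: 88 in [14, 20] is false
  app build number ≤ 558: 837 ≤ 558 is false
  last request latency between 298 ms and 3218 ms: 1557 in [298, 3218] is true
  global kill-switch active: no → false
  A/B group = A: A == A is true
  country ∈ {CA, US}: BR is not in the set → false
  client ∈ {api, web}: ios is not in the set → false
  account age ≥ 1690 days: 3451 ≥ 1690 is true
  country ∈ {BR, GB, JP}: BR is in the set → true
  last request latency < 2518 ms: 1557 < 2518 is true
  NOT internal user: no → true
Combine:
[1.1.1.1.2] true AND false = false
[1.1.1.1] true OR false = true
[1.1.1.2.2] true OR false = true
[1.1.1.2] true AND true = true
[1.1.1] true OR true = true
[1.1] NOT true = false
[1] NOT false = true
[2.1] exactly-one(false, true) = true
[2.2.1] exactly-one(false, true) = true
[2.2] NOT true = false
[2] true AND false = false
[3.1] false OR false = false
[3.2] true OR true = true
[3.3.1.1] true AND false = false
[3.3.1] NOT false = true
[3.3] NOT true = false
[3] false OR true OR false = true
[4] true → true = true
[root] true OR false OR true OR true = true
Overall: true → enabled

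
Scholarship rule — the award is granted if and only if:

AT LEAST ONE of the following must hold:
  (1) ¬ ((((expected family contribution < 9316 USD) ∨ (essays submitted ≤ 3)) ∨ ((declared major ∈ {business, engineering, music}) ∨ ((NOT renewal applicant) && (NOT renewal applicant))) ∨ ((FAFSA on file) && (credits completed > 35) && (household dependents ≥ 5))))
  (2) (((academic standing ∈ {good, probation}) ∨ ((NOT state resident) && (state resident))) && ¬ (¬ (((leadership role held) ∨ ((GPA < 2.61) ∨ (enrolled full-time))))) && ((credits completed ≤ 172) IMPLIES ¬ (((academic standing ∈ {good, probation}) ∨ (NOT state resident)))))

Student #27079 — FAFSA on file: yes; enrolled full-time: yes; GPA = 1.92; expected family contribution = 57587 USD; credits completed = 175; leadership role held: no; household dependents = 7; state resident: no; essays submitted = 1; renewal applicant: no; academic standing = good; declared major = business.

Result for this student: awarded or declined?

Awarded

Atomic conditions:
  expected family contribution < 9316 USD: 57587 < 9316 is false
  essays submitted ≤ 3: 1 ≤ 3 is true
  declared major ∈ {business, engineering, music}: business is in the set → true
  NOT renewal applicant: no → true
  FAFSA on file: yes → true
  credits completed > 35: 175 > 35 is true
  household dependents ≥ 5: 7 ≥ 5 is true
  academic standing ∈ {good, probation}: good is in the set → true
  NOT state resident: no → true
  state resident: no → false
  leadership role held: no → false
  GPA < 2.61: 1.92 < 2.61 is true
  enrolled full-time: yes → true
  credits completed ≤ 172: 175 ≤ 172 is false
Combine:
[1.1.1] false OR true = true
[1.1.2.2] true AND true = true
[1.1.2] true OR true = true
[1.1.3] true AND true AND true = true
[1.1] true OR true OR true = true
[1] NOT true = false
[2.1.2] true AND false = false
[2.1] true OR false = true
[2.2.1.1.2] true OR true = true
[2.2.1.1] false OR true = true
[2.2.1] NOT true = false
[2.2] NOT false = true
[2.3.2.1] true OR true = true
[2.3.2] NOT true = false
[2.3] false → false (antecedent false ⇒ implication holds) = true
[2] true AND true AND true = true
[root] false OR true = true
Overall: true → awarded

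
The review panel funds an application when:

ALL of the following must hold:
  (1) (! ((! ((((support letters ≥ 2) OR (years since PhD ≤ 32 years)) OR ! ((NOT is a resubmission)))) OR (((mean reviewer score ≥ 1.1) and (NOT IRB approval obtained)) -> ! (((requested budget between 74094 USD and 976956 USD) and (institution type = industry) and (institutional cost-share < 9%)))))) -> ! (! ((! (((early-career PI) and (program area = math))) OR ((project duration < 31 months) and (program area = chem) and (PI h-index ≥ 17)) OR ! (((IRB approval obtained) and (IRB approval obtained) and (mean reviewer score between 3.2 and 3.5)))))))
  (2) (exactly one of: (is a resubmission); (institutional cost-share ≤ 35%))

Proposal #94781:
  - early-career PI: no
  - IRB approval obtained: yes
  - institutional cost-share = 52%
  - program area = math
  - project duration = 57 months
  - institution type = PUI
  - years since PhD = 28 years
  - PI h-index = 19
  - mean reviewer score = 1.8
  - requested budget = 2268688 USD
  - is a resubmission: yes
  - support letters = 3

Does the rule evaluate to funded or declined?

Atomic conditions:
  support letters ≥ 2: 3 ≥ 2 is true
  years since PhD ≤ 32 years: 28 ≤ 32 is true
  NOT is a resubmission: yes → false
  mean reviewer score ≥ 1.1: 1.8 ≥ 1.1 is true
  NOT IRB approval obtained: yes → false
  requested budget between 74094 USD and 976956 USD: 2268688 in [74094, 976956] is false
  institution type = industry: PUI == industry is false
  institutional cost-share < 9%: 52 < 9 is false
  early-career PI: no → false
  program area = math: math == math is true
  project duration < 31 months: 57 < 31 is false
  program area = chem: math == chem is false
  PI h-index ≥ 17: 19 ≥ 17 is true
  IRB approval obtained: yes → true
  mean reviewer score between 3.2 and 3.5: 1.8 in [3.2, 3.5] is false
  is a resubmission: yes → true
  institutional cost-share ≤ 35%: 52 ≤ 35 is false
Combine:
[1.1.1.1.1.1] true OR true = true
[1.1.1.1.1.2] NOT false = true
[1.1.1.1.1] true OR true = true
[1.1.1.1] NOT true = false
[1.1.1.2.1] true AND false = false
[1.1.1.2.2.1] false AND false AND false = false
[1.1.1.2.2] NOT false = true
[1.1.1.2] false → true (antecedent false ⇒ implication holds) = true
[1.1.1] false OR true = true
[1.1] NOT true = false
[1.2.1.1.1.1] false AND true = false
[1.2.1.1.1] NOT false = true
[1.2.1.1.2] false AND false AND true = false
[1.2.1.1.3.1] true AND true AND false = false
[1.2.1.1.3] NOT false = true
[1.2.1.1] true OR false OR true = true
[1.2.1] NOT true = false
[1.2] NOT false = true
[1] false → true (antecedent false ⇒ implication holds) = true
[2] exactly-one(true, false) = true
[root] true AND true = true
Overall: true → funded

Funded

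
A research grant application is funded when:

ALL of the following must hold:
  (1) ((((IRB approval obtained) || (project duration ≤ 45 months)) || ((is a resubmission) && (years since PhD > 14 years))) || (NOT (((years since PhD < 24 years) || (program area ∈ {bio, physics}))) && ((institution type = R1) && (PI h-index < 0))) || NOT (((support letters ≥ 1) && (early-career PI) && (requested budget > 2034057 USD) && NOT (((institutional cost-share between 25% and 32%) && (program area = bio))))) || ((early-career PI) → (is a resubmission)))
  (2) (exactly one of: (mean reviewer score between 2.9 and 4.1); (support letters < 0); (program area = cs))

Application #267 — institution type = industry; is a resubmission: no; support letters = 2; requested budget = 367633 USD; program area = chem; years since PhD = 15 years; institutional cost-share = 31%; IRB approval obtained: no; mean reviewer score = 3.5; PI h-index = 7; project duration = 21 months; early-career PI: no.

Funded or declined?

Atomic conditions:
  IRB approval obtained: no → false
  project duration ≤ 45 months: 21 ≤ 45 is true
  is a resubmission: no → false
  years since PhD > 14 years: 15 > 14 is true
  years since PhD < 24 years: 15 < 24 is true
  program area ∈ {bio, physics}: chem is not in the set → false
  institution type = R1: industry == R1 is false
  PI h-index < 0: 7 < 0 is false
  support letters ≥ 1: 2 ≥ 1 is true
  early-career PI: no → false
  requested budget > 2034057 USD: 367633 > 2034057 is false
  institutional cost-share between 25% and 32%: 31 in [25, 32] is true
  program area = bio: chem == bio is false
  mean reviewer score between 2.9 and 4.1: 3.5 in [2.9, 4.1] is true
  support letters < 0: 2 < 0 is false
  program area = cs: chem == cs is false
Combine:
[1.1.1] false OR true = true
[1.1.2] false AND true = false
[1.1] true OR false = true
[1.2.1.1] true OR false = true
[1.2.1] NOT true = false
[1.2.2] false AND false = false
[1.2] false AND false = false
[1.3.1.4.1] true AND false = false
[1.3.1.4] NOT false = true
[1.3.1] true AND false AND false AND true = false
[1.3] NOT false = true
[1.4] false → false (antecedent false ⇒ implication holds) = true
[1] true OR false OR true OR true = true
[2] exactly-one(true, false, false) = true
[root] true AND true = true
Overall: true → funded

Funded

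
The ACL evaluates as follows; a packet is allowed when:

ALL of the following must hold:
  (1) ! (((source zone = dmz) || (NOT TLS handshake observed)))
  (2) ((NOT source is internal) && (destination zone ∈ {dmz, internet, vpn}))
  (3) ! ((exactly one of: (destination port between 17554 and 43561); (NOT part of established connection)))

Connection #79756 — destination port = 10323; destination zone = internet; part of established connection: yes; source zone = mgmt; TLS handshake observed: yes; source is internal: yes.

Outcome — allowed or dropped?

Dropped

Atomic conditions:
  source zone = dmz: mgmt == dmz is false
  NOT TLS handshake observed: yes → false
  NOT source is internal: yes → false
  destination zone ∈ {dmz, internet, vpn}: internet is in the set → true
  destination port between 17554 and 43561: 10323 in [17554, 43561] is false
  NOT part of established connection: yes → false
Combine:
[1.1] false OR false = false
[1] NOT false = true
[2] false AND true = false
[3.1] exactly-one(false, false) = false
[3] NOT false = true
[root] true AND false AND true = false
Overall: false → dropped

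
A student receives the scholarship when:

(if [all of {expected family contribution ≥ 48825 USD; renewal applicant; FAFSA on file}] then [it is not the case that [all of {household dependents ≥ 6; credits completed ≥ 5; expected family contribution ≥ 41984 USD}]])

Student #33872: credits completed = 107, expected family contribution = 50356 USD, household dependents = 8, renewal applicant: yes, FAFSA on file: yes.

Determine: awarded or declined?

Declined

Atomic conditions:
  expected family contribution ≥ 48825 USD: 50356 ≥ 48825 is true
  renewal applicant: yes → true
  FAFSA on file: yes → true
  household dependents ≥ 6: 8 ≥ 6 is true
  credits completed ≥ 5: 107 ≥ 5 is true
  expected family contribution ≥ 41984 USD: 50356 ≥ 41984 is true
Combine:
[1] true AND true AND true = true
[2.1] true AND true AND true = true
[2] NOT true = false
[root] true → false = false
Overall: false → declined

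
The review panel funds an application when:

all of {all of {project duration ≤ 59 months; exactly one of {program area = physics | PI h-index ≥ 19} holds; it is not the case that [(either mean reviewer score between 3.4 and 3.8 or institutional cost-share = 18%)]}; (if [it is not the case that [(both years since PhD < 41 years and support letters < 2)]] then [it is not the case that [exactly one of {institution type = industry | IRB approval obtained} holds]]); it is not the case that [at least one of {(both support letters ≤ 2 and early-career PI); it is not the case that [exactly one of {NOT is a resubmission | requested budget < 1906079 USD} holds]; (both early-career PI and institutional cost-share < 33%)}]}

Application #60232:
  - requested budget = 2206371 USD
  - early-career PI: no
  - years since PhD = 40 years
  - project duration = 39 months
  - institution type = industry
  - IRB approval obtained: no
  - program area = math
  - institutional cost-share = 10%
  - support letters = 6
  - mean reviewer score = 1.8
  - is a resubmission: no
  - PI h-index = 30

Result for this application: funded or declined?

Atomic conditions:
  project duration ≤ 59 months: 39 ≤ 59 is true
  program area = physics: math == physics is false
  PI h-index ≥ 19: 30 ≥ 19 is true
  mean reviewer score between 3.4 and 3.8: 1.8 in [3.4, 3.8] is false
  institutional cost-share = 18%: 10 == 18 is false
  years since PhD < 41 years: 40 < 41 is true
  support letters < 2: 6 < 2 is false
  institution type = industry: industry == industry is true
  IRB approval obtained: no → false
  support letters ≤ 2: 6 ≤ 2 is false
  early-career PI: no → false
  NOT is a resubmission: no → true
  requested budget < 1906079 USD: 2206371 < 1906079 is false
  institutional cost-share < 33%: 10 < 33 is true
Combine:
[1.2] exactly-one(false, true) = true
[1.3.1] false OR false = false
[1.3] NOT false = true
[1] true AND true AND true = true
[2.1.1] true AND false = false
[2.1] NOT false = true
[2.2.1] exactly-one(true, false) = true
[2.2] NOT true = false
[2] true → false = false
[3.1.1] false AND false = false
[3.1.2.1] exactly-one(true, false) = true
[3.1.2] NOT true = false
[3.1.3] false AND true = false
[3.1] false OR false OR false = false
[3] NOT false = true
[root] true AND false AND true = false
Overall: false → declined

Declined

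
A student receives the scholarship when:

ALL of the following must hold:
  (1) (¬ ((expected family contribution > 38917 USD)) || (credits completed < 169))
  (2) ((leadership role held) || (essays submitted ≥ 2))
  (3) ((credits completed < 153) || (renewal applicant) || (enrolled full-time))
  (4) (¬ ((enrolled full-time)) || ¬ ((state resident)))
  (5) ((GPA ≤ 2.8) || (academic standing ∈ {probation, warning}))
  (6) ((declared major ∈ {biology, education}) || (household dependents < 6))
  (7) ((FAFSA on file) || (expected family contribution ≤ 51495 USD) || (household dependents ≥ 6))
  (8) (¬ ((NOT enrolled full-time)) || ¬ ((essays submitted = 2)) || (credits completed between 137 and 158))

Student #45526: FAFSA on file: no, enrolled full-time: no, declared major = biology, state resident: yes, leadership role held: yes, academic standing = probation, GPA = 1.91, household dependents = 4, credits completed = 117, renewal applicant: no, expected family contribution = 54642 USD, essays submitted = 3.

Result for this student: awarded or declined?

Atomic conditions:
  expected family contribution > 38917 USD: 54642 > 38917 is true
  credits completed < 169: 117 < 169 is true
  leadership role held: yes → true
  essays submitted ≥ 2: 3 ≥ 2 is true
  credits completed < 153: 117 < 153 is true
  renewal applicant: no → false
  enrolled full-time: no → false
  state resident: yes → true
  GPA ≤ 2.8: 1.91 ≤ 2.8 is true
  academic standing ∈ {probation, warning}: probation is in the set → true
  declared major ∈ {biology, education}: biology is in the set → true
  household dependents < 6: 4 < 6 is true
  FAFSA on file: no → false
  expected family contribution ≤ 51495 USD: 54642 ≤ 51495 is false
  household dependents ≥ 6: 4 ≥ 6 is false
  NOT enrolled full-time: no → true
  essays submitted = 2: 3 == 2 is false
  credits completed between 137 and 158: 117 in [137, 158] is false
Combine:
[1.1] NOT true = false
[1] false OR true = true
[2] true OR true = true
[3] true OR false OR false = true
[4.1] NOT false = true
[4.2] NOT true = false
[4] true OR false = true
[5] true OR true = true
[6] true OR true = true
[7] false OR false OR false = false
[8.1] NOT true = false
[8.2] NOT false = true
[8] false OR true OR false = true
[root] true AND true AND true AND true AND true AND true AND false AND true = false
Overall: false → declined

Declined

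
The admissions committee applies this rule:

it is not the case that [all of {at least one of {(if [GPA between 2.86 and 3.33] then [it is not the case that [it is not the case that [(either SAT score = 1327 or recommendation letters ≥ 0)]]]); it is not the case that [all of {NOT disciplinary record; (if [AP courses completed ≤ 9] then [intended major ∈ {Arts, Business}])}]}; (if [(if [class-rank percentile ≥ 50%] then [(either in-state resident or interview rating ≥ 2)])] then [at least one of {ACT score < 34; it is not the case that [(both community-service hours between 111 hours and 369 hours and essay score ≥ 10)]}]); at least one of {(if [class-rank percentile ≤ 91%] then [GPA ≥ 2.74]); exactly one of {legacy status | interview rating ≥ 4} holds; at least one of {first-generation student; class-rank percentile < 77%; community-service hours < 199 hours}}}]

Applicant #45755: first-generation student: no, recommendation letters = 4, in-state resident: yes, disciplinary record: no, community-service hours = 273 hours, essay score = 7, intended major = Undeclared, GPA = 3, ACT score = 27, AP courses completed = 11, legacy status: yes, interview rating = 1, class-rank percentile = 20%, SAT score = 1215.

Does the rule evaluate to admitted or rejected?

Rejected

Atomic conditions:
  GPA between 2.86 and 3.33: 3 in [2.86, 3.33] is true
  SAT score = 1327: 1215 == 1327 is false
  recommendation letters ≥ 0: 4 ≥ 0 is true
  NOT disciplinary record: no → true
  AP courses completed ≤ 9: 11 ≤ 9 is false
  intended major ∈ {Arts, Business}: Undeclared is not in the set → false
  class-rank percentile ≥ 50%: 20 ≥ 50 is false
  in-state resident: yes → true
  interview rating ≥ 2: 1 ≥ 2 is false
  ACT score < 34: 27 < 34 is true
  community-service hours between 111 hours and 369 hours: 273 in [111, 369] is true
  essay score ≥ 10: 7 ≥ 10 is false
  class-rank percentile ≤ 91%: 20 ≤ 91 is true
  GPA ≥ 2.74: 3 ≥ 2.74 is true
  legacy status: yes → true
  interview rating ≥ 4: 1 ≥ 4 is false
  first-generation student: no → false
  class-rank percentile < 77%: 20 < 77 is true
  community-service hours < 199 hours: 273 < 199 is false
Combine:
[1.1.1.2.1.1] false OR true = true
[1.1.1.2.1] NOT true = false
[1.1.1.2] NOT false = true
[1.1.1] true → true = true
[1.1.2.1.2] false → false (antecedent false ⇒ implication holds) = true
[1.1.2.1] true AND true = true
[1.1.2] NOT true = false
[1.1] true OR false = true
[1.2.1.2] true OR false = true
[1.2.1] false → true (antecedent false ⇒ implication holds) = true
[1.2.2.2.1] true AND false = false
[1.2.2.2] NOT false = true
[1.2.2] true OR true = true
[1.2] true → true = true
[1.3.1] true → true = true
[1.3.2] exactly-one(true, false) = true
[1.3.3] false OR true OR false = true
[1.3] true OR true OR true = true
[1] true AND true AND true = true
[root] NOT true = false
Overall: false → rejected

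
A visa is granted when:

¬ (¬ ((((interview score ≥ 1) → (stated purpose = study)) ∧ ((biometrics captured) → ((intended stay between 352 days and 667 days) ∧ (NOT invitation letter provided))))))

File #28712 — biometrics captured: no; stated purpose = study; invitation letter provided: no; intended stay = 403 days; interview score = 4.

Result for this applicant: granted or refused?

Granted

Atomic conditions:
  interview score ≥ 1: 4 ≥ 1 is true
  stated purpose = study: study == study is true
  biometrics captured: no → false
  intended stay between 352 days and 667 days: 403 in [352, 667] is true
  NOT invitation letter provided: no → true
Combine:
[1.1.1] true → true = true
[1.1.2.2] true AND true = true
[1.1.2] false → true (antecedent false ⇒ implication holds) = true
[1.1] true AND true = true
[1] NOT true = false
[root] NOT false = true
Overall: true → granted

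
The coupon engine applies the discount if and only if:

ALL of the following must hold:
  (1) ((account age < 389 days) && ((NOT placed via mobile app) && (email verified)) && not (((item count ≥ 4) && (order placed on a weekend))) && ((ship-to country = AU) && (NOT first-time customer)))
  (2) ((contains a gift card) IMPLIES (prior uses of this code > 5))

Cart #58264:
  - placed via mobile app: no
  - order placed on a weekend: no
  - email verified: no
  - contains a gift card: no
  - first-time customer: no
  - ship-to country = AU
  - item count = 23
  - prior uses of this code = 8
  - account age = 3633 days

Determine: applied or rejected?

Rejected

Atomic conditions:
  account age < 389 days: 3633 < 389 is false
  NOT placed via mobile app: no → true
  email verified: no → false
  item count ≥ 4: 23 ≥ 4 is true
  order placed on a weekend: no → false
  ship-to country = AU: AU == AU is true
  NOT first-time customer: no → true
  contains a gift card: no → false
  prior uses of this code > 5: 8 > 5 is true
Combine:
[1.2] true AND false = false
[1.3.1] true AND false = false
[1.3] NOT false = true
[1.4] true AND true = true
[1] false AND false AND true AND true = false
[2] false → true (antecedent false ⇒ implication holds) = true
[root] false AND true = false
Overall: false → rejected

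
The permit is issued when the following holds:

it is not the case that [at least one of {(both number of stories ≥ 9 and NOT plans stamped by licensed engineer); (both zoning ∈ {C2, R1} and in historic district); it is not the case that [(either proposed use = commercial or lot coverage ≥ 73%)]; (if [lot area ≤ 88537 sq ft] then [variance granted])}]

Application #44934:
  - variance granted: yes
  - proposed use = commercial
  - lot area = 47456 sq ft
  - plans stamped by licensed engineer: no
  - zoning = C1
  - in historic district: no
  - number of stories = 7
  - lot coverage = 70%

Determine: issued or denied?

Denied

Atomic conditions:
  number of stories ≥ 9: 7 ≥ 9 is false
  NOT plans stamped by licensed engineer: no → true
  zoning ∈ {C2, R1}: C1 is not in the set → false
  in historic district: no → false
  proposed use = commercial: commercial == commercial is true
  lot coverage ≥ 73%: 70 ≥ 73 is false
  lot area ≤ 88537 sq ft: 47456 ≤ 88537 is true
  variance granted: yes → true
Combine:
[1.1] false AND true = false
[1.2] false AND false = false
[1.3.1] true OR false = true
[1.3] NOT true = false
[1.4] true → true = true
[1] false OR false OR false OR true = true
[root] NOT true = false
Overall: false → denied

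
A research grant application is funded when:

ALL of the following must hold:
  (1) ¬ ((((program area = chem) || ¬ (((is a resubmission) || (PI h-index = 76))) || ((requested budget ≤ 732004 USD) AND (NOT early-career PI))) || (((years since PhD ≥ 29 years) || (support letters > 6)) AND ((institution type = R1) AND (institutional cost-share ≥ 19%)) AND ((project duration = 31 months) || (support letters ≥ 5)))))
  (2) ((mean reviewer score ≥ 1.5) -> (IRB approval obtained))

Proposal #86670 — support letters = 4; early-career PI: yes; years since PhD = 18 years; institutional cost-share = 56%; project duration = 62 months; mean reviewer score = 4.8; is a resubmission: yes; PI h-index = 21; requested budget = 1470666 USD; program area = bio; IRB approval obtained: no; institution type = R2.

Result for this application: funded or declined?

Declined

Atomic conditions:
  program area = chem: bio == chem is false
  is a resubmission: yes → true
  PI h-index = 76: 21 == 76 is false
  requested budget ≤ 732004 USD: 1470666 ≤ 732004 is false
  NOT early-career PI: yes → false
  years since PhD ≥ 29 years: 18 ≥ 29 is false
  support letters > 6: 4 > 6 is false
  institution type = R1: R2 == R1 is false
  institutional cost-share ≥ 19%: 56 ≥ 19 is true
  project duration = 31 months: 62 == 31 is false
  support letters ≥ 5: 4 ≥ 5 is false
  mean reviewer score ≥ 1.5: 4.8 ≥ 1.5 is true
  IRB approval obtained: no → false
Combine:
[1.1.1.2.1] true OR false = true
[1.1.1.2] NOT true = false
[1.1.1.3] false AND false = false
[1.1.1] false OR false OR false = false
[1.1.2.1] false OR false = false
[1.1.2.2] false AND true = false
[1.1.2.3] false OR false = false
[1.1.2] false AND false AND false = false
[1.1] false OR false = false
[1] NOT false = true
[2] true → false = false
[root] true AND false = false
Overall: false → declined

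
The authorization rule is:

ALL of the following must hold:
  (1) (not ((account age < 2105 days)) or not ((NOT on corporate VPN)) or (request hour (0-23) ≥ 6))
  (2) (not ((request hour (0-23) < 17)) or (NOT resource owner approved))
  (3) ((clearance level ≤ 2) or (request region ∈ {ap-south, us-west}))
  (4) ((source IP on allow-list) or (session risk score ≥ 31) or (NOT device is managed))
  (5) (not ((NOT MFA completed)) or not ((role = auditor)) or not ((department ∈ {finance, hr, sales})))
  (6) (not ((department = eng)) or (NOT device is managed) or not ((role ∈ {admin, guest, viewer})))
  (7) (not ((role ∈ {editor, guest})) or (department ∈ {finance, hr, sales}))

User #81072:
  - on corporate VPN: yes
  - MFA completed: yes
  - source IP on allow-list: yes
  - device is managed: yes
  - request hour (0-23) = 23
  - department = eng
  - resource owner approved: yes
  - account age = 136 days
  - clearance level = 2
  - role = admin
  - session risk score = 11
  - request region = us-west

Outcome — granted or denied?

Denied

Atomic conditions:
  account age < 2105 days: 136 < 2105 is true
  NOT on corporate VPN: yes → false
  request hour (0-23) ≥ 6: 23 ≥ 6 is true
  request hour (0-23) < 17: 23 < 17 is false
  NOT resource owner approved: yes → false
  clearance level ≤ 2: 2 ≤ 2 is true
  request region ∈ {ap-south, us-west}: us-west is in the set → true
  source IP on allow-list: yes → true
  session risk score ≥ 31: 11 ≥ 31 is false
  NOT device is managed: yes → false
  NOT MFA completed: yes → false
  role = auditor: admin == auditor is false
  department ∈ {finance, hr, sales}: eng is not in the set → false
  department = eng: eng == eng is true
  role ∈ {admin, guest, viewer}: admin is in the set → true
  role ∈ {editor, guest}: admin is not in the set → false
Combine:
[1.1] NOT true = false
[1.2] NOT false = true
[1] false OR true OR true = true
[2.1] NOT false = true
[2] true OR false = true
[3] true OR true = true
[4] true OR false OR false = true
[5.1] NOT false = true
[5.2] NOT false = true
[5.3] NOT false = true
[5] true OR true OR true = true
[6.1] NOT true = false
[6.3] NOT true = false
[6] false OR false OR false = false
[7.1] NOT false = true
[7] true OR false = true
[root] true AND true AND true AND true AND true AND false AND true = false
Overall: false → denied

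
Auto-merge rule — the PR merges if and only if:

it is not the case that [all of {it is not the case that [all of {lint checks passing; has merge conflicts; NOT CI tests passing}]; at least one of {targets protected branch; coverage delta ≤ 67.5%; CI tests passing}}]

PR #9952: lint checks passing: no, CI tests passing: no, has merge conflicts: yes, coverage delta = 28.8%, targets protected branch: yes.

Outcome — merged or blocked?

Blocked

Atomic conditions:
  lint checks passing: no → false
  has merge conflicts: yes → true
  NOT CI tests passing: no → true
  targets protected branch: yes → true
  coverage delta ≤ 67.5%: 28.8 ≤ 67.5 is true
  CI tests passing: no → false
Combine:
[1.1.1] false AND true AND true = false
[1.1] NOT false = true
[1.2] true OR true OR false = true
[1] true AND true = true
[root] NOT true = false
Overall: false → blocked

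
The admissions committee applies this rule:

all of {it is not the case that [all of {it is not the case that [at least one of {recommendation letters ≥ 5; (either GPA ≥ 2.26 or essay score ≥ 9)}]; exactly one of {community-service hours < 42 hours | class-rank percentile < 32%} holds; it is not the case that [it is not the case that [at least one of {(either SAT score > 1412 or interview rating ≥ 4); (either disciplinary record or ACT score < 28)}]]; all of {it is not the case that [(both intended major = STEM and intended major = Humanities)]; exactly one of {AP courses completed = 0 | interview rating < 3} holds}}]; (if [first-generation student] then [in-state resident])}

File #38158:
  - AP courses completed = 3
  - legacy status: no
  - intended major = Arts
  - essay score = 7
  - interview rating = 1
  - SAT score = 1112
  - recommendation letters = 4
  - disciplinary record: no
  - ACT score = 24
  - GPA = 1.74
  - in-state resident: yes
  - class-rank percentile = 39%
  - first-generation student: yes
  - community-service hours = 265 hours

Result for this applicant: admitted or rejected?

Admitted

Atomic conditions:
  recommendation letters ≥ 5: 4 ≥ 5 is false
  GPA ≥ 2.26: 1.74 ≥ 2.26 is false
  essay score ≥ 9: 7 ≥ 9 is false
  community-service hours < 42 hours: 265 < 42 is false
  class-rank percentile < 32%: 39 < 32 is false
  SAT score > 1412: 1112 > 1412 is false
  interview rating ≥ 4: 1 ≥ 4 is false
  disciplinary record: no → false
  ACT score < 28: 24 < 28 is true
  intended major = STEM: Arts == STEM is false
  intended major = Humanities: Arts == Humanities is false
  AP courses completed = 0: 3 == 0 is false
  interview rating < 3: 1 < 3 is true
  first-generation student: yes → true
  in-state resident: yes → true
Combine:
[1.1.1.1.2] false OR false = false
[1.1.1.1] false OR false = false
[1.1.1] NOT false = true
[1.1.2] exactly-one(false, false) = false
[1.1.3.1.1.1] false OR false = false
[1.1.3.1.1.2] false OR true = true
[1.1.3.1.1] false OR true = true
[1.1.3.1] NOT true = false
[1.1.3] NOT false = true
[1.1.4.1.1] false AND false = false
[1.1.4.1] NOT false = true
[1.1.4.2] exactly-one(false, true) = true
[1.1.4] true AND true = true
[1.1] true AND false AND true AND true = false
[1] NOT false = true
[2] true → true = true
[root] true AND true = true
Overall: true → admitted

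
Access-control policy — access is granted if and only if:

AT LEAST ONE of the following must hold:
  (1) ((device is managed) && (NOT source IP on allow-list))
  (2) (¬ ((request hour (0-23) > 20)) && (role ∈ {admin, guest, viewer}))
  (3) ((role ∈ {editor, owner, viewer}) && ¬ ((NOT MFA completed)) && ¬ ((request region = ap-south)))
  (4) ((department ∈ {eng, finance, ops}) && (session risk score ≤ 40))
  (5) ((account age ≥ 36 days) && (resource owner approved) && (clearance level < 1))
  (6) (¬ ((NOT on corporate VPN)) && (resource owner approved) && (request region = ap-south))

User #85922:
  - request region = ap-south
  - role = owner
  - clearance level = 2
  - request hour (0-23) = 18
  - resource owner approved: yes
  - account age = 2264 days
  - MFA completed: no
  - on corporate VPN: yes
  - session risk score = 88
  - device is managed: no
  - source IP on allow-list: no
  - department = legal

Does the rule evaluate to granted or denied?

Granted

Atomic conditions:
  device is managed: no → false
  NOT source IP on allow-list: no → true
  request hour (0-23) > 20: 18 > 20 is false
  role ∈ {admin, guest, viewer}: owner is not in the set → false
  role ∈ {editor, owner, viewer}: owner is in the set → true
  NOT MFA completed: no → true
  request region = ap-south: ap-south == ap-south is true
  department ∈ {eng, finance, ops}: legal is not in the set → false
  session risk score ≤ 40: 88 ≤ 40 is false
  account age ≥ 36 days: 2264 ≥ 36 is true
  resource owner approved: yes → true
  clearance level < 1: 2 < 1 is false
  NOT on corporate VPN: yes → false
Combine:
[1] false AND true = false
[2.1] NOT false = true
[2] true AND false = false
[3.2] NOT true = false
[3.3] NOT true = false
[3] true AND false AND false = false
[4] false AND false = false
[5] true AND true AND false = false
[6.1] NOT false = true
[6] true AND true AND true = true
[root] false OR false OR false OR false OR false OR true = true
Overall: true → granted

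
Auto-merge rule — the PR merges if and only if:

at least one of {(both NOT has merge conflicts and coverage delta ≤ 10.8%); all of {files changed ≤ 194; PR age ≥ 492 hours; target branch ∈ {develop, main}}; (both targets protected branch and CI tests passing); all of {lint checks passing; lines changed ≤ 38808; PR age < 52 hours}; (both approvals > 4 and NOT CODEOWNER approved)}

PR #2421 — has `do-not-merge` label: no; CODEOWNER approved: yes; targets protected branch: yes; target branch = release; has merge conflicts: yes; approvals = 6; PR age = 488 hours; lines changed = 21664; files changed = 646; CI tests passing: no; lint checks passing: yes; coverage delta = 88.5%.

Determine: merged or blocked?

Atomic conditions:
  NOT has merge conflicts: yes → false
  coverage delta ≤ 10.8%: 88.5 ≤ 10.8 is false
  files changed ≤ 194: 646 ≤ 194 is false
  PR age ≥ 492 hours: 488 ≥ 492 is false
  target branch ∈ {develop, main}: release is not in the set → false
  targets protected branch: yes → true
  CI tests passing: no → false
  lint checks passing: yes → true
  lines changed ≤ 38808: 21664 ≤ 38808 is true
  PR age < 52 hours: 488 < 52 is false
  approvals > 4: 6 > 4 is true
  NOT CODEOWNER approved: yes → false
Combine:
[1] false AND false = false
[2] false AND false AND false = false
[3] true AND false = false
[4] true AND true AND false = false
[5] true AND false = false
[root] false OR false OR false OR false OR false = false
Overall: false → blocked

Blocked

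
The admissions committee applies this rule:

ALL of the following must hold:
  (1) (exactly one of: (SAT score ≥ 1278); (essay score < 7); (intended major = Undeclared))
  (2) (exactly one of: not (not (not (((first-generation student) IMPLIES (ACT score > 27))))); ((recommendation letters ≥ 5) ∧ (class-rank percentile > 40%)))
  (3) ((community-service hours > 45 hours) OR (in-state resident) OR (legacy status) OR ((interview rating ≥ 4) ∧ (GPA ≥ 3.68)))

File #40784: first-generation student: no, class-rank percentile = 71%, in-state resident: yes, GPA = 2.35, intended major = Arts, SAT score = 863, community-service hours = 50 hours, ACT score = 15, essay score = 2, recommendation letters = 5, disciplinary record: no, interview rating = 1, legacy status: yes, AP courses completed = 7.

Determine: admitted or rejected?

Atomic conditions:
  SAT score ≥ 1278: 863 ≥ 1278 is false
  essay score < 7: 2 < 7 is true
  intended major = Undeclared: Arts == Undeclared is false
  first-generation student: no → false
  ACT score > 27: 15 > 27 is false
  recommendation letters ≥ 5: 5 ≥ 5 is true
  class-rank percentile > 40%: 71 > 40 is true
  community-service hours > 45 hours: 50 > 45 is true
  in-state resident: yes → true
  legacy status: yes → true
  interview rating ≥ 4: 1 ≥ 4 is false
  GPA ≥ 3.68: 2.35 ≥ 3.68 is false
Combine:
[1] exactly-one(false, true, false) = true
[2.1.1.1.1] false → false (antecedent false ⇒ implication holds) = true
[2.1.1.1] NOT true = false
[2.1.1] NOT false = true
[2.1] NOT true = false
[2.2] true AND true = true
[2] exactly-one(false, true) = true
[3.4] false AND false = false
[3] true OR true OR true OR false = true
[root] true AND true AND true = true
Overall: true → admitted

Admitted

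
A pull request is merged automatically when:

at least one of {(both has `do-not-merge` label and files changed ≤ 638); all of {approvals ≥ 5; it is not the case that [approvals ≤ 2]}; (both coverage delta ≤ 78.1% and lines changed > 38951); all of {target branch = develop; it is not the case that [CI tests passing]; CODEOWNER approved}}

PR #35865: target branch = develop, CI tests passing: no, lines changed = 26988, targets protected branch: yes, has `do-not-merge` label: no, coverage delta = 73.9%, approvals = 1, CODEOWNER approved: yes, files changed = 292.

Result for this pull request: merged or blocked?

Merged

Atomic conditions:
  has `do-not-merge` label: no → false
  files changed ≤ 638: 292 ≤ 638 is true
  approvals ≥ 5: 1 ≥ 5 is false
  approvals ≤ 2: 1 ≤ 2 is true
  coverage delta ≤ 78.1%: 73.9 ≤ 78.1 is true
  lines changed > 38951: 26988 > 38951 is false
  target branch = develop: develop == develop is true
  CI tests passing: no → false
  CODEOWNER approved: yes → true
Combine:
[1] false AND true = false
[2.2] NOT true = false
[2] false AND false = false
[3] true AND false = false
[4.2] NOT false = true
[4] true AND true AND true = true
[root] false OR false OR false OR true = true
Overall: true → merged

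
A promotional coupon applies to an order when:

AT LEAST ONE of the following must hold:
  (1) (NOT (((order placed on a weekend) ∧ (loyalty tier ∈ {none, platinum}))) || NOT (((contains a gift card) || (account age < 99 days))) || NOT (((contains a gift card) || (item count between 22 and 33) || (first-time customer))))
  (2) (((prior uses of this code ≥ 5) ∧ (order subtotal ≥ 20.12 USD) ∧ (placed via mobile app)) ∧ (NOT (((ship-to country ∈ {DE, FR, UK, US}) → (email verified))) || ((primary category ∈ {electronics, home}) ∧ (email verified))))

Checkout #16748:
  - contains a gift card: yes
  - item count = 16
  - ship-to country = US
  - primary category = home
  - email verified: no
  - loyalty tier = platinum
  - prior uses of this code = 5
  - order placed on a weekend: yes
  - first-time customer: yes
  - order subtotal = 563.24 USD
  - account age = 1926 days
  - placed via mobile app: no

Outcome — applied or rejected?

Atomic conditions:
  order placed on a weekend: yes → true
  loyalty tier ∈ {none, platinum}: platinum is in the set → true
  contains a gift card: yes → true
  account age < 99 days: 1926 < 99 is false
  item count between 22 and 33: 16 in [22, 33] is false
  first-time customer: yes → true
  prior uses of this code ≥ 5: 5 ≥ 5 is true
  order subtotal ≥ 20.12 USD: 563.24 ≥ 20.12 is true
  placed via mobile app: no → false
  ship-to country ∈ {DE, FR, UK, US}: US is in the set → true
  email verified: no → false
  primary category ∈ {electronics, home}: home is in the set → true
Combine:
[1.1.1] true AND true = true
[1.1] NOT true = false
[1.2.1] true OR false = true
[1.2] NOT true = false
[1.3.1] true OR false OR true = true
[1.3] NOT true = false
[1] false OR false OR false = false
[2.1] true AND true AND false = false
[2.2.1.1] true → false = false
[2.2.1] NOT false = true
[2.2.2] true AND false = false
[2.2] true OR false = true
[2] false AND true = false
[root] false OR false = false
Overall: false → rejected

Rejected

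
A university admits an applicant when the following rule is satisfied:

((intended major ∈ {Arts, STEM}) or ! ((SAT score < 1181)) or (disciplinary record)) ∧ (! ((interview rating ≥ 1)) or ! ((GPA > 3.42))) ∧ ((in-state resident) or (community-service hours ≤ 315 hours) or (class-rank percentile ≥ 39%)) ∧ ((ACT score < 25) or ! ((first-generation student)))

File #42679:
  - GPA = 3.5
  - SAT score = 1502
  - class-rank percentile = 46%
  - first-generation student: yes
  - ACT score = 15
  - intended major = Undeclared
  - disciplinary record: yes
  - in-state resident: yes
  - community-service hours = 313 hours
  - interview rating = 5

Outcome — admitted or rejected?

Rejected

Atomic conditions:
  intended major ∈ {Arts, STEM}: Undeclared is not in the set → false
  SAT score < 1181: 1502 < 1181 is false
  disciplinary record: yes → true
  interview rating ≥ 1: 5 ≥ 1 is true
  GPA > 3.42: 3.5 > 3.42 is true
  in-state resident: yes → true
  community-service hours ≤ 315 hours: 313 ≤ 315 is true
  class-rank percentile ≥ 39%: 46 ≥ 39 is true
  ACT score < 25: 15 < 25 is true
  first-generation student: yes → true
Combine:
[1.2] NOT false = true
[1] false OR true OR true = true
[2.1] NOT true = false
[2.2] NOT true = false
[2] false OR false = false
[3] true OR true OR true = true
[4.2] NOT true = false
[4] true OR false = true
[root] true AND false AND true AND true = false
Overall: false → rejected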